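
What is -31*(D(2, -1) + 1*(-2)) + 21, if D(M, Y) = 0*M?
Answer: 83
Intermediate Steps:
D(M, Y) = 0
-31*(D(2, -1) + 1*(-2)) + 21 = -31*(0 + 1*(-2)) + 21 = -31*(0 - 2) + 21 = -31*(-2) + 21 = 62 + 21 = 83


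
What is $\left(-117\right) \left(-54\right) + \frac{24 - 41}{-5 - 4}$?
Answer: $\frac{56879}{9} \approx 6319.9$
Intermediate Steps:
$\left(-117\right) \left(-54\right) + \frac{24 - 41}{-5 - 4} = 6318 - \frac{17}{-9} = 6318 - - \frac{17}{9} = 6318 + \frac{17}{9} = \frac{56879}{9}$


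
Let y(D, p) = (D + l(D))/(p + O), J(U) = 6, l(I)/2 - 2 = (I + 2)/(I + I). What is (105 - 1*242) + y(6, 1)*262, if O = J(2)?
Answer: 6031/21 ≈ 287.19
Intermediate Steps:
l(I) = 4 + (2 + I)/I (l(I) = 4 + 2*((I + 2)/(I + I)) = 4 + 2*((2 + I)/((2*I))) = 4 + 2*((2 + I)*(1/(2*I))) = 4 + 2*((2 + I)/(2*I)) = 4 + (2 + I)/I)
O = 6
y(D, p) = (5 + D + 2/D)/(6 + p) (y(D, p) = (D + (5 + 2/D))/(p + 6) = (5 + D + 2/D)/(6 + p))
(105 - 1*242) + y(6, 1)*262 = (105 - 1*242) + ((2 + 6² + 5*6)/(6*(6 + 1)))*262 = (105 - 242) + ((⅙)*(2 + 36 + 30)/7)*262 = -137 + ((⅙)*(⅐)*68)*262 = -137 + (34/21)*262 = -137 + 8908/21 = 6031/21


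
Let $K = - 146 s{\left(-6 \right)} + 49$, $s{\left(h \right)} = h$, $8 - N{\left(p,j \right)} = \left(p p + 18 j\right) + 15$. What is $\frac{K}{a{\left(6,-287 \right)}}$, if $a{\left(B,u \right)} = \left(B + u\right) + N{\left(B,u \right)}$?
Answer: $\frac{925}{4842} \approx 0.19104$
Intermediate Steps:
$N{\left(p,j \right)} = -7 - p^{2} - 18 j$ ($N{\left(p,j \right)} = 8 - \left(\left(p p + 18 j\right) + 15\right) = 8 - \left(\left(p^{2} + 18 j\right) + 15\right) = 8 - \left(15 + p^{2} + 18 j\right) = -7 - p^{2} - 18 j$)
$a{\left(B,u \right)} = -7 + B - B^{2} - 17 u$ ($a{\left(B,u \right)} = \left(B + u\right) - \left(7 + B^{2} + 18 u\right) = -7 + B - B^{2} - 17 u$)
$K = 925$ ($K = \left(-146\right) \left(-6\right) + 49 = 876 + 49 = 925$)
$\frac{K}{a{\left(6,-287 \right)}} = \frac{925}{-7 + 6 - 6^{2} - -4879} = \frac{925}{-7 + 6 - 36 + 4879} = \frac{925}{4842}$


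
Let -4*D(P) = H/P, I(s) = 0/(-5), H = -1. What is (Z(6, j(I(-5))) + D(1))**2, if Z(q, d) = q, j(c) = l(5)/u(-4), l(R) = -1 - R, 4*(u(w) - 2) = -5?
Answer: 625/16 ≈ 39.063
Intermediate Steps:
I(s) = 0 (I(s) = 0*(-1/5) = 0)
u(w) = 3/4 (u(w) = 2 + (1/4)*(-5) = 2 - 5/4 = 3/4)
j(c) = -8 (j(c) = (-1 - 1*5)/(3/4) = (-1 - 5)*(4/3) = -6*4/3 = -8)
D(P) = 1/(4*P) (D(P) = -(-1)/(4*P) = 1/(4*P))
(Z(6, j(I(-5))) + D(1))**2 = (6 + (1/4)/1)**2 = (6 + (1/4)*1)**2 = (6 + 1/4)**2 = (25/4)**2 = 625/16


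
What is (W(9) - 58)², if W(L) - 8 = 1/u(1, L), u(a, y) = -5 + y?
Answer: 39601/16 ≈ 2475.1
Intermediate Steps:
W(L) = 8 + 1/(-5 + L)
(W(9) - 58)² = ((-39 + 8*9)/(-5 + 9) - 58)² = ((-39 + 72)/4 - 58)² = ((¼)*33 - 58)² = (33/4 - 58)² = (-199/4)² = 39601/16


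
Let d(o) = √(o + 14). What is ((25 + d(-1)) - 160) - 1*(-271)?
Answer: 136 + √13 ≈ 139.61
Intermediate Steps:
d(o) = √(14 + o)
((25 + d(-1)) - 160) - 1*(-271) = ((25 + √(14 - 1)) - 160) - 1*(-271) = ((25 + √13) - 160) + 271 = (-135 + √13) + 271 = 136 + √13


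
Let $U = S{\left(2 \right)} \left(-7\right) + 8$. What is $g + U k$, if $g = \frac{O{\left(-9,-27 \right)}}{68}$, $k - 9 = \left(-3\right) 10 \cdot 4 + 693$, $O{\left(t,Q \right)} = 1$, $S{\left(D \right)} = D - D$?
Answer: $\frac{316609}{68} \approx 4656.0$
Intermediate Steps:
$S{\left(D \right)} = 0$
$U = 8$ ($U = 0 \left(-7\right) + 8 = 0 + 8 = 8$)
$k = 582$ ($k = 9 + \left(\left(-3\right) 10 \cdot 4 + 693\right) = 9 + \left(\left(-30\right) 4 + 693\right) = 9 + \left(-120 + 693\right) = 9 + 573 = 582$)
$g = \frac{1}{68}$ ($g = 1 \cdot \frac{1}{68} = \frac{1}{68} \approx 0.014706$)
$g + U k = \frac{1}{68} + 8 \cdot 582 = \frac{1}{68} + 4656 = \frac{316609}{68}$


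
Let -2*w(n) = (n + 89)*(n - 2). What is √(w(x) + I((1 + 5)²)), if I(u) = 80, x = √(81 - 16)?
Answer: √(546 - 174*√65)/2 ≈ 14.636*I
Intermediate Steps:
x = √65 ≈ 8.0623
w(n) = -(-2 + n)*(89 + n)/2 (w(n) = -(n + 89)*(n - 2)/2 = -(89 + n)*(-2 + n)/2 = -(-2 + n)*(89 + n)/2)
√(w(x) + I((1 + 5)²)) = √((89 - 87*√65/2 - (√65)²/2) + 80) = √((89 - 87*√65/2 - ½*65) + 80) = √((89 - 87*√65/2 - 65/2) + 80) = √((113/2 - 87*√65/2) + 80) = √(273/2 - 87*√65/2)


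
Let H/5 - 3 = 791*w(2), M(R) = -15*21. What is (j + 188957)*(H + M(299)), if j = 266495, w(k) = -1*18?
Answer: -32560263480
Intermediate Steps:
w(k) = -18
M(R) = -315
H = -71175 (H = 15 + 5*(791*(-18)) = 15 + 5*(-14238) = 15 - 71190 = -71175)
(j + 188957)*(H + M(299)) = (266495 + 188957)*(-71175 - 315) = 455452*(-71490) = -32560263480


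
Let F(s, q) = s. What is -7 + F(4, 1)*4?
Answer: 9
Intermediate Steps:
-7 + F(4, 1)*4 = -7 + 4*4 = -7 + 16 = 9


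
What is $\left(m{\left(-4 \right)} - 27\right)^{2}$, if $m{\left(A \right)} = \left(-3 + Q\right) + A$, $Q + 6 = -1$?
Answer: $1681$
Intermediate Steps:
$Q = -7$ ($Q = -6 - 1 = -7$)
$m{\left(A \right)} = -10 + A$ ($m{\left(A \right)} = \left(-3 - 7\right) + A = -10 + A$)
$\left(m{\left(-4 \right)} - 27\right)^{2} = \left(\left(-10 - 4\right) - 27\right)^{2} = \left(-14 - 27\right)^{2} = \left(-41\right)^{2} = 1681$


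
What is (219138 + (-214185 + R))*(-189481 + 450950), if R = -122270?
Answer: -30674758673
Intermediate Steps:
(219138 + (-214185 + R))*(-189481 + 450950) = (219138 + (-214185 - 122270))*(-189481 + 450950) = (219138 - 336455)*261469 = -117317*261469 = -30674758673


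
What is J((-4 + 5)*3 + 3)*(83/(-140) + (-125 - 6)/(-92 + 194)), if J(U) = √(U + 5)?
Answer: -13403*√11/7140 ≈ -6.2259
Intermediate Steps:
J(U) = √(5 + U)
J((-4 + 5)*3 + 3)*(83/(-140) + (-125 - 6)/(-92 + 194)) = √(5 + ((-4 + 5)*3 + 3))*(83/(-140) + (-125 - 6)/(-92 + 194)) = √(5 + (1*3 + 3))*(83*(-1/140) - 131/102) = √(5 + (3 + 3))*(-83/140 - 131*1/102) = √(5 + 6)*(-83/140 - 131/102) = √11*(-13403/7140) = -13403*√11/7140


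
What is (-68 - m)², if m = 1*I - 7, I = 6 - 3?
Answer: 4096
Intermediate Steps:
I = 3
m = -4 (m = 1*3 - 7 = 3 - 7 = -4)
(-68 - m)² = (-68 - 1*(-4))² = (-68 + 4)² = (-64)² = 4096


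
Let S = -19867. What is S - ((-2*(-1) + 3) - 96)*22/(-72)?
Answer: -716213/36 ≈ -19895.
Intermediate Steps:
S - ((-2*(-1) + 3) - 96)*22/(-72) = -19867 - ((-2*(-1) + 3) - 96)*22/(-72) = -19867 - ((2 + 3) - 96)*22*(-1/72) = -19867 - (5 - 96)*(-11)/36 = -19867 - (-91)*(-11)/36 = -19867 - 1*1001/36 = -19867 - 1001/36 = -716213/36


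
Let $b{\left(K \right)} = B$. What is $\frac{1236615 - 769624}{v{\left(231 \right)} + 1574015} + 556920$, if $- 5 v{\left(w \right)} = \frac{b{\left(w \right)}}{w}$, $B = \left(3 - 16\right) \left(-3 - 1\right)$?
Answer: $\frac{1012474011453765}{1817987273} \approx 5.5692 \cdot 10^{5}$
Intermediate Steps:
$B = 52$ ($B = \left(-13\right) \left(-4\right) = 52$)
$b{\left(K \right)} = 52$
$v{\left(w \right)} = - \frac{52}{5 w}$ ($v{\left(w \right)} = - \frac{52 \frac{1}{w}}{5} = - \frac{52}{5 w}$)
$\frac{1236615 - 769624}{v{\left(231 \right)} + 1574015} + 556920 = \frac{1236615 - 769624}{- \frac{52}{5 \cdot 231} + 1574015} + 556920 = \frac{466991}{\left(- \frac{52}{5}\right) \frac{1}{231} + 1574015} + 556920 = \frac{466991}{- \frac{52}{1155} + 1574015} + 556920 = \frac{466991}{\frac{1817987273}{1155}} + 556920 = 466991 \cdot \frac{1155}{1817987273} + 556920 = \frac{539374605}{1817987273} + 556920 = \frac{1012474011453765}{1817987273}$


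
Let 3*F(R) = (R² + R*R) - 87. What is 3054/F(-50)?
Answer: 9162/4913 ≈ 1.8648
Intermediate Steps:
F(R) = -29 + 2*R²/3 (F(R) = ((R² + R*R) - 87)/3 = ((R² + R²) - 87)/3 = (2*R² - 87)/3 = (-87 + 2*R²)/3 = -29 + 2*R²/3)
3054/F(-50) = 3054/(-29 + (⅔)*(-50)²) = 3054/(-29 + (⅔)*2500) = 3054/(-29 + 5000/3) = 3054/(4913/3) = 3054*(3/4913) = 9162/4913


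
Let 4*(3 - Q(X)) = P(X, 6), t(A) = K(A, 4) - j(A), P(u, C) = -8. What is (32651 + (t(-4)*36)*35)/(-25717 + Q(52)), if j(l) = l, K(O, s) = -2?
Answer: -35171/25712 ≈ -1.3679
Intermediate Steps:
t(A) = -2 - A
Q(X) = 5 (Q(X) = 3 - 1/4*(-8) = 3 + 2 = 5)
(32651 + (t(-4)*36)*35)/(-25717 + Q(52)) = (32651 + ((-2 - 1*(-4))*36)*35)/(-25717 + 5) = (32651 + ((-2 + 4)*36)*35)/(-25712) = (32651 + (2*36)*35)*(-1/25712) = (32651 + 72*35)*(-1/25712) = (32651 + 2520)*(-1/25712) = 35171*(-1/25712) = -35171/25712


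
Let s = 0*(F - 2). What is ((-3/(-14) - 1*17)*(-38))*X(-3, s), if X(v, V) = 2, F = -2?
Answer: 8930/7 ≈ 1275.7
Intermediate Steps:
s = 0 (s = 0*(-2 - 2) = 0*(-4) = 0)
((-3/(-14) - 1*17)*(-38))*X(-3, s) = ((-3/(-14) - 1*17)*(-38))*2 = ((-3*(-1/14) - 17)*(-38))*2 = ((3/14 - 17)*(-38))*2 = -235/14*(-38)*2 = (4465/7)*2 = 8930/7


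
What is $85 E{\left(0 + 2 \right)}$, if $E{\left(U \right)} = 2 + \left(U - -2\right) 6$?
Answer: $2210$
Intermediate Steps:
$E{\left(U \right)} = 14 + 6 U$ ($E{\left(U \right)} = 2 + \left(U + 2\right) 6 = 2 + \left(2 + U\right) 6 = 2 + \left(12 + 6 U\right) = 14 + 6 U$)
$85 E{\left(0 + 2 \right)} = 85 \left(14 + 6 \left(0 + 2\right)\right) = 85 \left(14 + 6 \cdot 2\right) = 85 \left(14 + 12\right) = 85 \cdot 26 = 2210$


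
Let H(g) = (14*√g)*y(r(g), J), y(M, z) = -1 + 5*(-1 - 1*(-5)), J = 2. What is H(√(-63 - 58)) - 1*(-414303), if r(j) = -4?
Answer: 414303 + 266*√11*√I ≈ 4.1493e+5 + 623.83*I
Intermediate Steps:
y(M, z) = 19 (y(M, z) = -1 + 5*(-1 + 5) = -1 + 5*4 = -1 + 20 = 19)
H(g) = 266*√g (H(g) = (14*√g)*19 = 266*√g)
H(√(-63 - 58)) - 1*(-414303) = 266*√(√(-63 - 58)) - 1*(-414303) = 266*√(√(-121)) + 414303 = 266*√(11*I) + 414303 = 266*(√11*√I) + 414303 = 266*√11*√I + 414303 = 414303 + 266*√11*√I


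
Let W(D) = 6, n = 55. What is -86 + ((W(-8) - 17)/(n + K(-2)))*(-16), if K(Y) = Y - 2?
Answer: -4210/51 ≈ -82.549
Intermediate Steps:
K(Y) = -2 + Y
-86 + ((W(-8) - 17)/(n + K(-2)))*(-16) = -86 + ((6 - 17)/(55 + (-2 - 2)))*(-16) = -86 - 11/(55 - 4)*(-16) = -86 - 11/51*(-16) = -86 + 176/51 = -4210/51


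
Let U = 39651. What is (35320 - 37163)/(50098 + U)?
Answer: -1843/89749 ≈ -0.020535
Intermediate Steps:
(35320 - 37163)/(50098 + U) = (35320 - 37163)/(50098 + 39651) = -1843/89749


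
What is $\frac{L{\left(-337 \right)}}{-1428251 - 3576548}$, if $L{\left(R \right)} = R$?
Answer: $\frac{337}{5004799} \approx 6.7335 \cdot 10^{-5}$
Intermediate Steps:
$\frac{L{\left(-337 \right)}}{-1428251 - 3576548} = - \frac{337}{-1428251 - 3576548} = - \frac{337}{-5004799} = \left(-337\right) \left(- \frac{1}{5004799}\right) = \frac{337}{5004799}$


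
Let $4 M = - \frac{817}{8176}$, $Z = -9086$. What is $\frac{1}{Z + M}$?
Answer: $- \frac{32704}{297149361} \approx -0.00011006$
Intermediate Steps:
$M = - \frac{817}{32704}$ ($M = \frac{\left(-817\right) \frac{1}{8176}}{4} = \frac{1}{4} \left(- \frac{817}{8176}\right) = - \frac{817}{32704} \approx -0.024982$)
$\frac{1}{Z + M} = \frac{1}{-9086 - \frac{817}{32704}} = \frac{1}{- \frac{297149361}{32704}} = - \frac{32704}{297149361}$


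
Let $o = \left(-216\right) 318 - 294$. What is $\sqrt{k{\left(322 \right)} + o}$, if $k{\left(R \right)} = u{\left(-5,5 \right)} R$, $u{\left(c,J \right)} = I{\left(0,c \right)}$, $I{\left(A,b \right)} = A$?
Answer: $i \sqrt{68982} \approx 262.64 i$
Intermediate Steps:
$u{\left(c,J \right)} = 0$
$k{\left(R \right)} = 0$ ($k{\left(R \right)} = 0 R = 0$)
$o = -68982$ ($o = -68688 - 294 = -68982$)
$\sqrt{k{\left(322 \right)} + o} = \sqrt{0 - 68982} = \sqrt{-68982} = i \sqrt{68982}$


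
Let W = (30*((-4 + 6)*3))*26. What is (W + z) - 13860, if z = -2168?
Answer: -11348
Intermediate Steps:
W = 4680 (W = (30*(2*3))*26 = (30*6)*26 = 180*26 = 4680)
(W + z) - 13860 = (4680 - 2168) - 13860 = 2512 - 13860 = -11348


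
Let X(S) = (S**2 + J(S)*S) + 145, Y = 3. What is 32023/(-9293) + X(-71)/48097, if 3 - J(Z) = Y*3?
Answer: -1488057915/446965421 ≈ -3.3292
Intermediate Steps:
J(Z) = -6 (J(Z) = 3 - 3*3 = 3 - 1*9 = 3 - 9 = -6)
X(S) = 145 + S**2 - 6*S (X(S) = (S**2 - 6*S) + 145 = 145 + S**2 - 6*S)
32023/(-9293) + X(-71)/48097 = 32023/(-9293) + (145 + (-71)**2 - 6*(-71))/48097 = 32023*(-1/9293) + (145 + 5041 + 426)*(1/48097) = -32023/9293 + 5612*(1/48097) = -32023/9293 + 5612/48097 = -1488057915/446965421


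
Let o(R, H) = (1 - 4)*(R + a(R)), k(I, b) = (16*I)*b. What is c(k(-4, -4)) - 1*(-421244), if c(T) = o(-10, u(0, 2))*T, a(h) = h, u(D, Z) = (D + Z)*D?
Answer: 436604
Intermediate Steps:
u(D, Z) = D*(D + Z)
k(I, b) = 16*I*b
o(R, H) = -6*R (o(R, H) = (1 - 4)*(R + R) = -6*R)
c(T) = 60*T (c(T) = (-6*(-10))*T = 60*T)
c(k(-4, -4)) - 1*(-421244) = 60*(16*(-4)*(-4)) - 1*(-421244) = 60*256 + 421244 = 15360 + 421244 = 436604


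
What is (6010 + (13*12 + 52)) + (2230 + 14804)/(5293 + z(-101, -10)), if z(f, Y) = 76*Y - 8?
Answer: 28153484/4525 ≈ 6221.8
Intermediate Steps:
z(f, Y) = -8 + 76*Y
(6010 + (13*12 + 52)) + (2230 + 14804)/(5293 + z(-101, -10)) = (6010 + (13*12 + 52)) + (2230 + 14804)/(5293 + (-8 + 76*(-10))) = (6010 + (156 + 52)) + 17034/(5293 + (-8 - 760)) = (6010 + 208) + 17034/(5293 - 768) = 6218 + 17034/4525 = 28153484/4525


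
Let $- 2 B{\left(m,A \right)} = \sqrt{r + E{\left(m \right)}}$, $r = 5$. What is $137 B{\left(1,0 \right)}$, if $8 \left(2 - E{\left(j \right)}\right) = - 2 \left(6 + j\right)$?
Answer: $- \frac{137 \sqrt{35}}{4} \approx -202.63$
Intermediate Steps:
$E{\left(j \right)} = \frac{7}{2} + \frac{j}{4}$ ($E{\left(j \right)} = 2 - \frac{\left(-2\right) \left(6 + j\right)}{8} = 2 - \frac{-12 - 2 j}{8} = 2 + \left(\frac{3}{2} + \frac{j}{4}\right) = \frac{7}{2} + \frac{j}{4}$)
$B{\left(m,A \right)} = - \frac{\sqrt{\frac{17}{2} + \frac{m}{4}}}{2}$ ($B{\left(m,A \right)} = - \frac{\sqrt{5 + \left(\frac{7}{2} + \frac{m}{4}\right)}}{2} = - \frac{\sqrt{\frac{17}{2} + \frac{m}{4}}}{2}$)
$137 B{\left(1,0 \right)} = 137 \left(- \frac{\sqrt{34 + 1}}{4}\right) = 137 \left(- \frac{\sqrt{35}}{4}\right) = - \frac{137 \sqrt{35}}{4}$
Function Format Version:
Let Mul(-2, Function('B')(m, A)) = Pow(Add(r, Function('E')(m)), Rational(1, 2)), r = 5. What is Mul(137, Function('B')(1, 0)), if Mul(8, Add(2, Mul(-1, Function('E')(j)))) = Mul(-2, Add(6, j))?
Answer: Mul(Rational(-137, 4), Pow(35, Rational(1, 2))) ≈ -202.63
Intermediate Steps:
Function('E')(j) = Add(Rational(7, 2), Mul(Rational(1, 4), j)) (Function('E')(j) = Add(2, Mul(Rational(-1, 8), Mul(-2, Add(6, j)))) = Add(2, Mul(Rational(-1, 8), Add(-12, Mul(-2, j)))) = Add(2, Add(Rational(3, 2), Mul(Rational(1, 4), j))) = Add(Rational(7, 2), Mul(Rational(1, 4), j)))
Function('B')(m, A) = Mul(Rational(-1, 2), Pow(Add(Rational(17, 2), Mul(Rational(1, 4), m)), Rational(1, 2))) (Function('B')(m, A) = Mul(Rational(-1, 2), Pow(Add(5, Add(Rational(7, 2), Mul(Rational(1, 4), m))), Rational(1, 2))) = Mul(Rational(-1, 2), Pow(Add(Rational(17, 2), Mul(Rational(1, 4), m)), Rational(1, 2))))
Mul(137, Function('B')(1, 0)) = Mul(137, Mul(Rational(-1, 4), Pow(Add(34, 1), Rational(1, 2)))) = Mul(137, Mul(Rational(-1, 4), Pow(35, Rational(1, 2)))) = Mul(Rational(-137, 4), Pow(35, Rational(1, 2)))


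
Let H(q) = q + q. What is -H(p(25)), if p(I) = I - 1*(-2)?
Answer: -54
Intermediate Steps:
p(I) = 2 + I (p(I) = I + 2 = 2 + I)
H(q) = 2*q
-H(p(25)) = -2*(2 + 25) = -2*27 = -1*54 = -54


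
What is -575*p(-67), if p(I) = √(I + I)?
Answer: -575*I*√134 ≈ -6656.1*I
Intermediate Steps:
p(I) = √2*√I (p(I) = √(2*I) = √2*√I)
-575*p(-67) = -575*√2*√(-67) = -575*√2*I*√67 = -575*I*√134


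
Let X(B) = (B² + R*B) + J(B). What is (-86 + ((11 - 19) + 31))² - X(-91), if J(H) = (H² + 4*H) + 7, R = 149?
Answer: 1323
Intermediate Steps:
J(H) = 7 + H² + 4*H
X(B) = 7 + 2*B² + 153*B (X(B) = (B² + 149*B) + (7 + B² + 4*B) = 7 + 2*B² + 153*B)
(-86 + ((11 - 19) + 31))² - X(-91) = (-86 + ((11 - 19) + 31))² - (7 + 2*(-91)² + 153*(-91)) = (-86 + (-8 + 31))² - (7 + 2*8281 - 13923) = (-86 + 23)² - (7 + 16562 - 13923) = (-63)² - 1*2646 = 3969 - 2646 = 1323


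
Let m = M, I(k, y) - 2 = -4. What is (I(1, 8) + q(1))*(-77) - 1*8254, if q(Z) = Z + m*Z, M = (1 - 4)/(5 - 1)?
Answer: -32477/4 ≈ -8119.3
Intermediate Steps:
I(k, y) = -2 (I(k, y) = 2 - 4 = -2)
M = -3/4 ≈ -0.75000
m = -3/4 ≈ -0.75000
q(Z) = Z/4 (q(Z) = Z - 3*Z/4 = Z/4)
(I(1, 8) + q(1))*(-77) - 1*8254 = (-2 + (1/4)*1)*(-77) - 1*8254 = (-2 + 1/4)*(-77) - 8254 = -7/4*(-77) - 8254 = 539/4 - 8254 = -32477/4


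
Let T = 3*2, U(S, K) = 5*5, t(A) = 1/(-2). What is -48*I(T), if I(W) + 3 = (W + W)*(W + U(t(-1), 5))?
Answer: -17712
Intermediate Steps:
t(A) = -1/2
U(S, K) = 25
T = 6
I(W) = -3 + 2*W*(25 + W) (I(W) = -3 + (W + W)*(W + 25) = -3 + (2*W)*(25 + W) = -3 + 2*W*(25 + W))
-48*I(T) = -48*(-3 + 2*6**2 + 50*6) = -48*(-3 + 2*36 + 300) = -48*(-3 + 72 + 300) = -48*369 = -17712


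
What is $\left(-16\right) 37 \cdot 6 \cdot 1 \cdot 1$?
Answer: $-3552$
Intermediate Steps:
$\left(-16\right) 37 \cdot 6 \cdot 1 \cdot 1 = - 592 \cdot 6 \cdot 1 = \left(-592\right) 6 = -3552$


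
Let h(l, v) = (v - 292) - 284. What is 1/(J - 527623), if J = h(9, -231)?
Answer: -1/528430 ≈ -1.8924e-6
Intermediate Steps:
h(l, v) = -576 + v (h(l, v) = (-292 + v) - 284 = -576 + v)
J = -807 (J = -576 - 231 = -807)
1/(J - 527623) = 1/(-807 - 527623) = 1/(-528430) = -1/528430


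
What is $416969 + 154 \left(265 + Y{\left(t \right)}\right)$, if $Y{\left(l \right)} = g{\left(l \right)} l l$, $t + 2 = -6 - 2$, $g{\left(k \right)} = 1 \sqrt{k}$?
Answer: $457779 + 15400 i \sqrt{10} \approx 4.5778 \cdot 10^{5} + 48699.0 i$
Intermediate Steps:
$g{\left(k \right)} = \sqrt{k}$
$t = -10$ ($t = -2 - 8 = -10$)
$Y{\left(l \right)} = l^{\frac{5}{2}}$ ($Y{\left(l \right)} = \sqrt{l} l l = l^{\frac{3}{2}} l = l^{\frac{5}{2}}$)
$416969 + 154 \left(265 + Y{\left(t \right)}\right) = 416969 + 154 \left(265 + \left(-10\right)^{\frac{5}{2}}\right) = 416969 + 154 \left(265 + 100 i \sqrt{10}\right) = 416969 + \left(40810 + 15400 i \sqrt{10}\right) = 457779 + 15400 i \sqrt{10}$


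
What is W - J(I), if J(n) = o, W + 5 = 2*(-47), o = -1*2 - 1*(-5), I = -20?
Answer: -102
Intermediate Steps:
o = 3 (o = -2 + 5 = 3)
W = -99 (W = -5 + 2*(-47) = -5 - 94 = -99)
J(n) = 3
W - J(I) = -99 - 1*3 = -99 - 3 = -102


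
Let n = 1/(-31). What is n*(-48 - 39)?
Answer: 87/31 ≈ 2.8064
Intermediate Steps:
n = -1/31 ≈ -0.032258
n*(-48 - 39) = -(-48 - 39)/31 = -1/31*(-87) = 87/31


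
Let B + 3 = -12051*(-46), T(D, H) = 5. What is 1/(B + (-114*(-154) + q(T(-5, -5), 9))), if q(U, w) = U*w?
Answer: 1/571944 ≈ 1.7484e-6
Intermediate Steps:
B = 554343 (B = -3 - 12051*(-46) = -3 + 554346 = 554343)
1/(B + (-114*(-154) + q(T(-5, -5), 9))) = 1/(554343 + (-114*(-154) + 5*9)) = 1/(554343 + (17556 + 45)) = 1/(554343 + 17601) = 1/571944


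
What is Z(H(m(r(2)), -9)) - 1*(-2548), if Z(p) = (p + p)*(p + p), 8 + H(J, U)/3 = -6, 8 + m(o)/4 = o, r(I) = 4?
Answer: 9604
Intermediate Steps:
m(o) = -32 + 4*o
H(J, U) = -42 (H(J, U) = -24 + 3*(-6) = -24 - 18 = -42)
Z(p) = 4*p² (Z(p) = (2*p)*(2*p) = 4*p²)
Z(H(m(r(2)), -9)) - 1*(-2548) = 4*(-42)² - 1*(-2548) = 4*1764 + 2548 = 7056 + 2548 = 9604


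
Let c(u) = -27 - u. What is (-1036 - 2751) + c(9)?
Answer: -3823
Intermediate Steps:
(-1036 - 2751) + c(9) = (-1036 - 2751) + (-27 - 1*9) = -3787 + (-27 - 9) = -3787 - 36 = -3823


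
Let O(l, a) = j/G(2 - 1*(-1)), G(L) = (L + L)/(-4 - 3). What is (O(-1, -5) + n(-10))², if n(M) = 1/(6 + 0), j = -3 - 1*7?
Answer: 5041/36 ≈ 140.03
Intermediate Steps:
G(L) = -2*L/7 (G(L) = (2*L)/(-7) = (2*L)*(-⅐) = -2*L/7)
j = -10 (j = -3 - 7 = -10)
n(M) = ⅙ (n(M) = 1/6 = ⅙)
O(l, a) = 35/3 (O(l, a) = -10*(-7/(2*(2 - 1*(-1)))) = -10*(-7/(2*(2 + 1))) = -10/((-2/7*3)) = -10/(-6/7) = -10*(-7/6) = 35/3)
(O(-1, -5) + n(-10))² = (35/3 + ⅙)² = (71/6)² = 5041/36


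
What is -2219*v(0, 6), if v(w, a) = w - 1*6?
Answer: 13314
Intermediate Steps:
v(w, a) = -6 + w (v(w, a) = w - 6 = -6 + w)
-2219*v(0, 6) = -2219*(-6 + 0) = -2219*(-6) = 13314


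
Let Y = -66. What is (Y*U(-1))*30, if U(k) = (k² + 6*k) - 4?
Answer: 17820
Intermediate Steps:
U(k) = -4 + k² + 6*k
(Y*U(-1))*30 = -66*(-4 + (-1)² + 6*(-1))*30 = -66*(-4 + 1 - 6)*30 = -66*(-9)*30 = 594*30 = 17820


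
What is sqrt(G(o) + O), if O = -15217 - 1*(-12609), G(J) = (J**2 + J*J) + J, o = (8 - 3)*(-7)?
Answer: I*sqrt(193) ≈ 13.892*I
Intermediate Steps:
o = -35 (o = 5*(-7) = -35)
G(J) = J + 2*J**2 (G(J) = (J**2 + J**2) + J = 2*J**2 + J = J + 2*J**2)
O = -2608 (O = -15217 + 12609 = -2608)
sqrt(G(o) + O) = sqrt(-35*(1 + 2*(-35)) - 2608) = sqrt(-35*(1 - 70) - 2608) = sqrt(-35*(-69) - 2608) = sqrt(2415 - 2608) = sqrt(-193) = I*sqrt(193)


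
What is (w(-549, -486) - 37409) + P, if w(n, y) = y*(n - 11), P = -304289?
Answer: -69538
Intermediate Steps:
w(n, y) = y*(-11 + n)
(w(-549, -486) - 37409) + P = (-486*(-11 - 549) - 37409) - 304289 = (-486*(-560) - 37409) - 304289 = (272160 - 37409) - 304289 = 234751 - 304289 = -69538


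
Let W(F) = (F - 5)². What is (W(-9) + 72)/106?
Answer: 134/53 ≈ 2.5283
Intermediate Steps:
W(F) = (-5 + F)²
(W(-9) + 72)/106 = ((-5 - 9)² + 72)/106 = ((-14)² + 72)*(1/106) = (196 + 72)*(1/106) = 268*(1/106) = 134/53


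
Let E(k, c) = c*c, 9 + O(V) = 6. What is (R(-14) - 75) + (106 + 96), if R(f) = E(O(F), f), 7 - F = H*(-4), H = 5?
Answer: 323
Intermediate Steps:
F = 27 (F = 7 - 5*(-4) = 7 - 1*(-20) = 7 + 20 = 27)
O(V) = -3 (O(V) = -9 + 6 = -3)
E(k, c) = c²
R(f) = f²
(R(-14) - 75) + (106 + 96) = ((-14)² - 75) + (106 + 96) = (196 - 75) + 202 = 121 + 202 = 323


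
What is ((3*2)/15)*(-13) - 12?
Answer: -86/5 ≈ -17.200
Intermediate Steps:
((3*2)/15)*(-13) - 12 = (6*(1/15))*(-13) - 12 = (2/5)*(-13) - 12 = -26/5 - 12 = -86/5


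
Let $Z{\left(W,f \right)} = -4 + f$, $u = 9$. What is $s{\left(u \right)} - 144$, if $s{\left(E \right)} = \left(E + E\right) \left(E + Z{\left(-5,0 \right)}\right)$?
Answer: $-54$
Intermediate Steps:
$s{\left(E \right)} = 2 E \left(-4 + E\right)$ ($s{\left(E \right)} = \left(E + E\right) \left(E + \left(-4 + 0\right)\right) = 2 E \left(E - 4\right) = 2 E \left(-4 + E\right)$)
$s{\left(u \right)} - 144 = 2 \cdot 9 \left(-4 + 9\right) - 144 = 2 \cdot 9 \cdot 5 - 144 = 90 - 144 = -54$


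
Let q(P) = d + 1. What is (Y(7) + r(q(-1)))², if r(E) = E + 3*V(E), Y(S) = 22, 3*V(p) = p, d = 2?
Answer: 784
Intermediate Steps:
V(p) = p/3
q(P) = 3 (q(P) = 2 + 1 = 3)
r(E) = 2*E (r(E) = E + 3*(E/3) = E + E = 2*E)
(Y(7) + r(q(-1)))² = (22 + 2*3)² = (22 + 6)² = 28² = 784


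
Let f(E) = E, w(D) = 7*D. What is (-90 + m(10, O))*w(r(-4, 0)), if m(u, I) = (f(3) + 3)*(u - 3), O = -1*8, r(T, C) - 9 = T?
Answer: -1680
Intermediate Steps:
r(T, C) = 9 + T
O = -8
m(u, I) = -18 + 6*u (m(u, I) = (3 + 3)*(u - 3) = 6*(-3 + u) = -18 + 6*u)
(-90 + m(10, O))*w(r(-4, 0)) = (-90 + (-18 + 6*10))*(7*(9 - 4)) = (-90 + (-18 + 60))*(7*5) = (-90 + 42)*35 = -48*35 = -1680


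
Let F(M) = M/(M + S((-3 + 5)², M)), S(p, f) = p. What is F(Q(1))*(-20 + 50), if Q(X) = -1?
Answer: -10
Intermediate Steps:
F(M) = M/(4 + M) (F(M) = M/(M + (-3 + 5)²) = M/(M + 2²) = M/(M + 4) = M/(4 + M))
F(Q(1))*(-20 + 50) = (-1/(4 - 1))*(-20 + 50) = -1/3*30 = -1*⅓*30 = -⅓*30 = -10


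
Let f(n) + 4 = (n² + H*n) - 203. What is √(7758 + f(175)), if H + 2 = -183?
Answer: √5801 ≈ 76.164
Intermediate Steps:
H = -185 (H = -2 - 183 = -185)
f(n) = -207 + n² - 185*n (f(n) = -4 + ((n² - 185*n) - 203) = -4 + (-203 + n² - 185*n) = -207 + n² - 185*n)
√(7758 + f(175)) = √(7758 + (-207 + 175² - 185*175)) = √(7758 + (-207 + 30625 - 32375)) = √(7758 - 1957) = √5801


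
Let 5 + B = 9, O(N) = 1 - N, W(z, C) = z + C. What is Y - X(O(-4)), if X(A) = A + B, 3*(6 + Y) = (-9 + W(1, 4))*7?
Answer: -73/3 ≈ -24.333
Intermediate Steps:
W(z, C) = C + z
B = 4 (B = -5 + 9 = 4)
Y = -46/3 (Y = -6 + ((-9 + (4 + 1))*7)/3 = -6 + ((-9 + 5)*7)/3 = -6 + (-4*7)/3 = -6 + (1/3)*(-28) = -6 - 28/3 = -46/3 ≈ -15.333)
X(A) = 4 + A (X(A) = A + 4 = 4 + A)
Y - X(O(-4)) = -46/3 - (4 + (1 - 1*(-4))) = -46/3 - (4 + (1 + 4)) = -46/3 - (4 + 5) = -46/3 - 1*9 = -46/3 - 9 = -73/3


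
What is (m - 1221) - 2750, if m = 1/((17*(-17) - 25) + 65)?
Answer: -988780/249 ≈ -3971.0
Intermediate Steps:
m = -1/249 (m = 1/((-289 - 25) + 65) = 1/(-314 + 65) = 1/(-249) = -1/249 ≈ -0.0040161)
(m - 1221) - 2750 = (-1/249 - 1221) - 2750 = -304030/249 - 2750 = -988780/249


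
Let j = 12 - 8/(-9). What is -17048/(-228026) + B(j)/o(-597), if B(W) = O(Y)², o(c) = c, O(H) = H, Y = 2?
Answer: 4632776/68065761 ≈ 0.068063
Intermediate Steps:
j = 116/9 (j = 12 - ⅑*(-8) = 12 + 8/9 = 116/9 ≈ 12.889)
B(W) = 4 (B(W) = 2² = 4)
-17048/(-228026) + B(j)/o(-597) = -17048/(-228026) + 4/(-597) = -17048*(-1/228026) + 4*(-1/597) = 8524/114013 - 4/597 = 4632776/68065761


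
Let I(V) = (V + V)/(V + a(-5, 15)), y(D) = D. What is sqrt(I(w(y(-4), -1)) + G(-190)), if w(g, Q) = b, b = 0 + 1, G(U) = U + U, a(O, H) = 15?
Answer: I*sqrt(6078)/4 ≈ 19.49*I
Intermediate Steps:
G(U) = 2*U
b = 1
w(g, Q) = 1
I(V) = 2*V/(15 + V) (I(V) = (V + V)/(V + 15) = (2*V)/(15 + V) = 2*V/(15 + V))
sqrt(I(w(y(-4), -1)) + G(-190)) = sqrt(2*1/(15 + 1) + 2*(-190)) = sqrt(2*1/16 - 380) = sqrt(2*1*(1/16) - 380) = sqrt(1/8 - 380) = sqrt(-3039/8) = I*sqrt(6078)/4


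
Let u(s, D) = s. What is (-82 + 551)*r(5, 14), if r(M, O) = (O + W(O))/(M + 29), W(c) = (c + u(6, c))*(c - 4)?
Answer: 50183/17 ≈ 2951.9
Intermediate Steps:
W(c) = (-4 + c)*(6 + c) (W(c) = (c + 6)*(c - 4) = (6 + c)*(-4 + c) = (-4 + c)*(6 + c))
r(M, O) = (-24 + O² + 3*O)/(29 + M) (r(M, O) = (O + (-24 + O² + 2*O))/(M + 29) = (-24 + O² + 3*O)/(29 + M))
(-82 + 551)*r(5, 14) = (-82 + 551)*((-24 + 14² + 3*14)/(29 + 5)) = 469*((-24 + 196 + 42)/34) = 469*((1/34)*214) = 469*(107/17) = 50183/17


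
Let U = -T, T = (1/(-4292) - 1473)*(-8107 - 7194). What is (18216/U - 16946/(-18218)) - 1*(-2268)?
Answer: 181752895317909527/80105135780423 ≈ 2268.9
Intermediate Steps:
T = 96734712217/4292 (T = (-1/4292 - 1473)*(-15301) = -6322117/4292*(-15301) = 96734712217/4292 ≈ 2.2538e+7)
U = -96734712217/4292 (U = -1*96734712217/4292 = -96734712217/4292 ≈ -2.2538e+7)
(18216/U - 16946/(-18218)) - 1*(-2268) = (18216/(-96734712217/4292) - 16946/(-18218)) - 1*(-2268) = (18216*(-4292/96734712217) - 16946*(-1/18218)) + 2268 = (-7107552/8794064747 + 8473/9109) + 2268 = 74447367910163/80105135780423 + 2268 = 181752895317909527/80105135780423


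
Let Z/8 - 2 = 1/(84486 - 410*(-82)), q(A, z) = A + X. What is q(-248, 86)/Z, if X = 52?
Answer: -2893597/236213 ≈ -12.250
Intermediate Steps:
q(A, z) = 52 + A (q(A, z) = A + 52 = 52 + A)
Z = 944852/59053 (Z = 16 + 8/(84486 - 410*(-82)) = 16 + 8/(84486 + 33620) = 16 + 8/118106 = 16 + 8*(1/118106) = 16 + 4/59053 = 944852/59053 ≈ 16.000)
q(-248, 86)/Z = (52 - 248)/(944852/59053) = -196*59053/944852 = -2893597/236213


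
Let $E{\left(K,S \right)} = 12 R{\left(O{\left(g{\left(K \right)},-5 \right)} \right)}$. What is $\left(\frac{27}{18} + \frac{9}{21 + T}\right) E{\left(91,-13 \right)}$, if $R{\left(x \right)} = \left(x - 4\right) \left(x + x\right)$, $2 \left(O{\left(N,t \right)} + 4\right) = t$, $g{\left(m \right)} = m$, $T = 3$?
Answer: $\frac{12285}{4} \approx 3071.3$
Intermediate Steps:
$O{\left(N,t \right)} = -4 + \frac{t}{2}$
$R{\left(x \right)} = 2 x \left(-4 + x\right)$ ($R{\left(x \right)} = \left(-4 + x\right) 2 x = 2 x \left(-4 + x\right)$)
$E{\left(K,S \right)} = 1638$ ($E{\left(K,S \right)} = 12 \cdot 2 \left(-4 + \frac{1}{2} \left(-5\right)\right) \left(-4 + \left(-4 + \frac{1}{2} \left(-5\right)\right)\right) = 12 \cdot 2 \left(-4 - \frac{5}{2}\right) \left(-4 - \frac{13}{2}\right) = 12 \cdot 2 \left(- \frac{13}{2}\right) \left(-4 - \frac{13}{2}\right) = 12 \cdot 2 \left(- \frac{13}{2}\right) \left(- \frac{21}{2}\right) = 12 \cdot \frac{273}{2} = 1638$)
$\left(\frac{27}{18} + \frac{9}{21 + T}\right) E{\left(91,-13 \right)} = \left(\frac{27}{18} + \frac{9}{21 + 3}\right) 1638 = \left(27 \cdot \frac{1}{18} + \frac{9}{24}\right) 1638 = \left(\frac{3}{2} + 9 \cdot \frac{1}{24}\right) 1638 = \left(\frac{3}{2} + \frac{3}{8}\right) 1638 = \frac{15}{8} \cdot 1638 = \frac{12285}{4}$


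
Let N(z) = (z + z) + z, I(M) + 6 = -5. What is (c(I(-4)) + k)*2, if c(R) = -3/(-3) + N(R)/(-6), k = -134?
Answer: -255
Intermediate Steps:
I(M) = -11 (I(M) = -6 - 5 = -11)
N(z) = 3*z (N(z) = 2*z + z = 3*z)
c(R) = 1 - R/2 (c(R) = -3/(-3) + (3*R)/(-6) = -3*(-⅓) + (3*R)*(-⅙) = 1 - R/2)
(c(I(-4)) + k)*2 = ((1 - ½*(-11)) - 134)*2 = ((1 + 11/2) - 134)*2 = (13/2 - 134)*2 = -255/2*2 = -255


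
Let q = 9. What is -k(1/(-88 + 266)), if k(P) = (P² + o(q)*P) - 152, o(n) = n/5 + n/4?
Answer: 48152461/316840 ≈ 151.98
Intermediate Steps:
o(n) = 9*n/20 (o(n) = n*(⅕) + n*(¼) = n/5 + n/4 = 9*n/20)
k(P) = -152 + P² + 81*P/20 (k(P) = (P² + ((9/20)*9)*P) - 152 = (P² + 81*P/20) - 152 = -152 + P² + 81*P/20)
-k(1/(-88 + 266)) = -(-152 + (1/(-88 + 266))² + 81/(20*(-88 + 266))) = -(-152 + (1/178)² + (81/20)/178) = -(-152 + (1/178)² + (81/20)*(1/178)) = -(-152 + 1/31684 + 81/3560) = -1*(-48152461/316840) = 48152461/316840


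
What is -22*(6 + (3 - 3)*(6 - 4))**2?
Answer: -792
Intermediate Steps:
-22*(6 + (3 - 3)*(6 - 4))**2 = -22*(6 + 0*2)**2 = -22*(6 + 0)**2 = -22*6**2 = -22*36 = -792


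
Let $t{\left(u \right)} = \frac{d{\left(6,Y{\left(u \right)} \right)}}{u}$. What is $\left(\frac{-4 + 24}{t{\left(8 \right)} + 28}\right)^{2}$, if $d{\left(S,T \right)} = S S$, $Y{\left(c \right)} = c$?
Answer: $\frac{64}{169} \approx 0.3787$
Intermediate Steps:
$d{\left(S,T \right)} = S^{2}$
$t{\left(u \right)} = \frac{36}{u}$ ($t{\left(u \right)} = \frac{6^{2}}{u} = \frac{36}{u}$)
$\left(\frac{-4 + 24}{t{\left(8 \right)} + 28}\right)^{2} = \left(\frac{-4 + 24}{\frac{36}{8} + 28}\right)^{2} = \left(\frac{20}{36 \cdot \frac{1}{8} + 28}\right)^{2} = \left(\frac{20}{\frac{9}{2} + 28}\right)^{2} = \left(\frac{20}{\frac{65}{2}}\right)^{2} = \left(20 \cdot \frac{2}{65}\right)^{2} = \left(\frac{8}{13}\right)^{2} = \frac{64}{169}$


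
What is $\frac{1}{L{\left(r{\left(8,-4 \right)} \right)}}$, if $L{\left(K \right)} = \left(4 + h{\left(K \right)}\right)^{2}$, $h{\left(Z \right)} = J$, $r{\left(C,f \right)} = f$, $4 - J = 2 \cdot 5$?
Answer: $\frac{1}{4} \approx 0.25$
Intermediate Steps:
$J = -6$ ($J = 4 - 2 \cdot 5 = 4 - 10 = -6$)
$h{\left(Z \right)} = -6$
$L{\left(K \right)} = 4$ ($L{\left(K \right)} = \left(4 - 6\right)^{2} = \left(-2\right)^{2} = 4$)
$\frac{1}{L{\left(r{\left(8,-4 \right)} \right)}} = \frac{1}{4}$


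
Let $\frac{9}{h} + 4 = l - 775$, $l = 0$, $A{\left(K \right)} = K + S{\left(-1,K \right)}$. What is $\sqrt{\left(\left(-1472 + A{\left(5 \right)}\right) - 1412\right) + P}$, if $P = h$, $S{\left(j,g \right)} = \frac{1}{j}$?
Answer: $\frac{3 i \sqrt{194189899}}{779} \approx 53.666 i$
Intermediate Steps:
$A{\left(K \right)} = -1 + K$ ($A{\left(K \right)} = K + \frac{1}{-1} = K - 1 = -1 + K$)
$h = - \frac{9}{779}$ ($h = \frac{9}{-4 + \left(0 - 775\right)} = \frac{9}{-4 - 775} = \frac{9}{-779} = 9 \left(- \frac{1}{779}\right) = - \frac{9}{779} \approx -0.011553$)
$P = - \frac{9}{779} \approx -0.011553$
$\sqrt{\left(\left(-1472 + A{\left(5 \right)}\right) - 1412\right) + P} = \sqrt{\left(\left(-1472 + \left(-1 + 5\right)\right) - 1412\right) - \frac{9}{779}} = \sqrt{\left(\left(-1472 + 4\right) - 1412\right) - \frac{9}{779}} = \sqrt{\left(-1468 - 1412\right) - \frac{9}{779}} = \sqrt{-2880 - \frac{9}{779}} = \sqrt{- \frac{2243529}{779}} = \frac{3 i \sqrt{194189899}}{779}$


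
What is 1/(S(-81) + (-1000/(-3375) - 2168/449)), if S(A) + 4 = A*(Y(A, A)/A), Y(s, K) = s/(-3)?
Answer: 12123/223885 ≈ 0.054148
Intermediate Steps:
Y(s, K) = -s/3 (Y(s, K) = s*(-⅓) = -s/3)
S(A) = -4 - A/3 (S(A) = -4 + A*((-A/3)/A) = -4 + A*(-⅓) = -4 - A/3)
1/(S(-81) + (-1000/(-3375) - 2168/449)) = 1/((-4 - ⅓*(-81)) + (-1000/(-3375) - 2168/449)) = 1/((-4 + 27) + (-1000*(-1/3375) - 2168*1/449)) = 1/(23 + (8/27 - 2168/449)) = 1/(23 - 54944/12123) = 1/(223885/12123) = 12123/223885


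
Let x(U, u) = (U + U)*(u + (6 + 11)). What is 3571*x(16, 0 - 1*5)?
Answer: 1371264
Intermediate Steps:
x(U, u) = 2*U*(17 + u) (x(U, u) = (2*U)*(u + 17) = (2*U)*(17 + u) = 2*U*(17 + u))
3571*x(16, 0 - 1*5) = 3571*(2*16*(17 + (0 - 1*5))) = 3571*(2*16*(17 + (0 - 5))) = 3571*(2*16*(17 - 5)) = 3571*(2*16*12) = 3571*384 = 1371264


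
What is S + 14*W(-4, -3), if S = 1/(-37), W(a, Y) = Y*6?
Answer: -9325/37 ≈ -252.03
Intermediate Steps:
W(a, Y) = 6*Y
S = -1/37 ≈ -0.027027
S + 14*W(-4, -3) = -1/37 + 14*(6*(-3)) = -1/37 + 14*(-18) = -1/37 - 252 = -9325/37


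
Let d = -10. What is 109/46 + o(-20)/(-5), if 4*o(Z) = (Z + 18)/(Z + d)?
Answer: 16327/6900 ≈ 2.3662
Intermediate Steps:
o(Z) = (18 + Z)/(4*(-10 + Z)) (o(Z) = ((Z + 18)/(Z - 10))/4 = ((18 + Z)/(-10 + Z))/4 = (18 + Z)/(4*(-10 + Z)))
109/46 + o(-20)/(-5) = 109/46 + ((18 - 20)/(4*(-10 - 20)))/(-5) = 109*(1/46) + ((¼)*(-2)/(-30))*(-⅕) = 109/46 + ((¼)*(-1/30)*(-2))*(-⅕) = 109/46 + (1/60)*(-⅕) = 109/46 - 1/300 = 16327/6900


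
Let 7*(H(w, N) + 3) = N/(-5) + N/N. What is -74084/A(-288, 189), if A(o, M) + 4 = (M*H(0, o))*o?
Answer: 92605/365477 ≈ 0.25338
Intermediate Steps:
H(w, N) = -20/7 - N/35 (H(w, N) = -3 + (N/(-5) + N/N)/7 = -3 + (N*(-1/5) + 1)/7 = -3 + (-N/5 + 1)/7 = -3 + (1 - N/5)/7 = -3 + (1/7 - N/35) = -20/7 - N/35)
A(o, M) = -4 + M*o*(-20/7 - o/35) (A(o, M) = -4 + (M*(-20/7 - o/35))*o = -4 + M*o*(-20/7 - o/35))
-74084/A(-288, 189) = -74084/(-4 - 1/35*189*(-288)*(100 - 288)) = -74084/(-4 - 1/35*189*(-288)*(-188)) = -74084/(-4 - 1461888/5) = -74084/(-1461908/5) = -74084*(-5/1461908) = 92605/365477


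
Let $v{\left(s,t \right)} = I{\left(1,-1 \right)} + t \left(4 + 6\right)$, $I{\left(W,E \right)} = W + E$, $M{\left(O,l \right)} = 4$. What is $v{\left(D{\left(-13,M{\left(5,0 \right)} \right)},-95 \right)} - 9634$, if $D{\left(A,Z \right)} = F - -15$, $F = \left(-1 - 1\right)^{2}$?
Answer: $-10584$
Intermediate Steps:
$F = 4$ ($F = \left(-2\right)^{2} = 4$)
$I{\left(W,E \right)} = E + W$
$D{\left(A,Z \right)} = 19$ ($D{\left(A,Z \right)} = 4 - -15 = 4 + 15 = 19$)
$v{\left(s,t \right)} = 10 t$ ($v{\left(s,t \right)} = \left(-1 + 1\right) + t \left(4 + 6\right) = 0 + t 10 = 0 + 10 t = 10 t$)
$v{\left(D{\left(-13,M{\left(5,0 \right)} \right)},-95 \right)} - 9634 = 10 \left(-95\right) - 9634 = -950 - 9634 = -10584$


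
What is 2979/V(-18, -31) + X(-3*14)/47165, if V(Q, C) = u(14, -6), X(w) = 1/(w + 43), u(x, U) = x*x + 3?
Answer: 140504734/9385835 ≈ 14.970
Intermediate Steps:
u(x, U) = 3 + x² (u(x, U) = x² + 3 = 3 + x²)
X(w) = 1/(43 + w)
V(Q, C) = 199 (V(Q, C) = 3 + 14² = 3 + 196 = 199)
2979/V(-18, -31) + X(-3*14)/47165 = 2979/199 + 1/((43 - 3*14)*47165) = 2979*(1/199) + (1/47165)/(43 - 42) = 2979/199 + (1/47165)/1 = 2979/199 + 1*(1/47165) = 2979/199 + 1/47165 = 140504734/9385835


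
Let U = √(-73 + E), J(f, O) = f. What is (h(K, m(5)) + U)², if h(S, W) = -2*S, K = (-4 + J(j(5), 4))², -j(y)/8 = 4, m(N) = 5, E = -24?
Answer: (2592 - I*√97)² ≈ 6.7184e+6 - 5.106e+4*I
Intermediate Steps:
j(y) = -32 (j(y) = -8*4 = -32)
K = 1296 (K = (-4 - 32)² = (-36)² = 1296)
U = I*√97 (U = √(-73 - 24) = √(-97) = I*√97 ≈ 9.8489*I)
(h(K, m(5)) + U)² = (-2*1296 + I*√97)² = (-2592 + I*√97)²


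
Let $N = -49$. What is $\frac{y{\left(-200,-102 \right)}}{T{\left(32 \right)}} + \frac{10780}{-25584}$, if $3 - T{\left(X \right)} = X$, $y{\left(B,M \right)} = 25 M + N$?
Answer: $\frac{16545049}{185484} \approx 89.199$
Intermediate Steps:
$y{\left(B,M \right)} = -49 + 25 M$ ($y{\left(B,M \right)} = 25 M - 49 = -49 + 25 M$)
$T{\left(X \right)} = 3 - X$
$\frac{y{\left(-200,-102 \right)}}{T{\left(32 \right)}} + \frac{10780}{-25584} = \frac{-49 + 25 \left(-102\right)}{3 - 32} + \frac{10780}{-25584} = \frac{-49 - 2550}{3 - 32} + 10780 \left(- \frac{1}{25584}\right) = - \frac{2599}{-29} - \frac{2695}{6396} = \left(-2599\right) \left(- \frac{1}{29}\right) - \frac{2695}{6396} = \frac{2599}{29} - \frac{2695}{6396} = \frac{16545049}{185484}$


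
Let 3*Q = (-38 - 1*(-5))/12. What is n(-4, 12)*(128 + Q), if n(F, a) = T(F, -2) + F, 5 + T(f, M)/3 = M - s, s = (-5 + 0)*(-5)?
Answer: -38125/3 ≈ -12708.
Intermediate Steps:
s = 25 (s = -5*(-5) = 25)
T(f, M) = -90 + 3*M (T(f, M) = -15 + 3*(M - 1*25) = -15 + 3*(M - 25) = -15 + 3*(-25 + M) = -15 + (-75 + 3*M) = -90 + 3*M)
Q = -11/12 (Q = ((-38 - 1*(-5))/12)/3 = ((-38 + 5)*(1/12))/3 = (-33*1/12)/3 = (⅓)*(-11/4) = -11/12 ≈ -0.91667)
n(F, a) = -96 + F (n(F, a) = (-90 + 3*(-2)) + F = (-90 - 6) + F = -96 + F)
n(-4, 12)*(128 + Q) = (-96 - 4)*(128 - 11/12) = -100*1525/12 = -38125/3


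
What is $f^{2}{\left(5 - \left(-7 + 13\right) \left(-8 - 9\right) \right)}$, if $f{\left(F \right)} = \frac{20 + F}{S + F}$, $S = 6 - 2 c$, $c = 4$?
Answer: $\frac{16129}{11025} \approx 1.4629$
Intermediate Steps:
$S = -2$ ($S = 6 - 8 = -2$)
$f{\left(F \right)} = \frac{20 + F}{-2 + F}$
$f^{2}{\left(5 - \left(-7 + 13\right) \left(-8 - 9\right) \right)} = \left(\frac{20 - \left(-5 + \left(-7 + 13\right) \left(-8 - 9\right)\right)}{-2 - \left(-5 + \left(-7 + 13\right) \left(-8 - 9\right)\right)}\right)^{2} = \left(\frac{20 - \left(-5 + 6 \left(-8 - 9\right)\right)}{-2 - \left(-5 + 6 \left(-8 - 9\right)\right)}\right)^{2} = \left(\frac{20 - \left(-5 + 6 \left(-17\right)\right)}{-2 - \left(-5 + 6 \left(-17\right)\right)}\right)^{2} = \left(\frac{20 + \left(5 - -102\right)}{-2 + \left(5 - -102\right)}\right)^{2} = \left(\frac{20 + \left(5 + 102\right)}{-2 + \left(5 + 102\right)}\right)^{2} = \left(\frac{20 + 107}{-2 + 107}\right)^{2} = \left(\frac{1}{105} \cdot 127\right)^{2} = \left(\frac{127}{105}\right)^{2} = \frac{16129}{11025}$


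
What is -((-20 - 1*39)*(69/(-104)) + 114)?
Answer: -15927/104 ≈ -153.14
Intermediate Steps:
-((-20 - 1*39)*(69/(-104)) + 114) = -((-20 - 39)*(69*(-1/104)) + 114) = -(-59*(-69/104) + 114) = -(4071/104 + 114) = -1*15927/104 = -15927/104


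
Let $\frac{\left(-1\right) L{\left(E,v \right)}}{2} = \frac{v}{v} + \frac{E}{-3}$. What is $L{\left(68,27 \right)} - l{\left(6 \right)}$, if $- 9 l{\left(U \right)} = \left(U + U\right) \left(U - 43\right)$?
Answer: $-6$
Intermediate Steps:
$L{\left(E,v \right)} = -2 + \frac{2 E}{3}$ ($L{\left(E,v \right)} = - 2 \left(\frac{v}{v} + \frac{E}{-3}\right) = - 2 \left(1 + E \left(- \frac{1}{3}\right)\right) = - 2 \left(1 - \frac{E}{3}\right) = -2 + \frac{2 E}{3}$)
$l{\left(U \right)} = - \frac{2 U \left(-43 + U\right)}{9}$ ($l{\left(U \right)} = - \frac{\left(U + U\right) \left(U - 43\right)}{9} = - \frac{2 U \left(-43 + U\right)}{9}$)
$L{\left(68,27 \right)} - l{\left(6 \right)} = \left(-2 + \frac{2}{3} \cdot 68\right) - \frac{2}{9} \cdot 6 \left(43 - 6\right) = \left(-2 + \frac{136}{3}\right) - \frac{2}{9} \cdot 6 \left(43 - 6\right) = \frac{130}{3} - \frac{2}{9} \cdot 6 \cdot 37 = \frac{130}{3} - \frac{148}{3} = -6$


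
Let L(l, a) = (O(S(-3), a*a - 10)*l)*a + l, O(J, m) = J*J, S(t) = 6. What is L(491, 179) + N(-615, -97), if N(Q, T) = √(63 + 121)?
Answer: 3164495 + 2*√46 ≈ 3.1645e+6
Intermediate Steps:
O(J, m) = J²
L(l, a) = l + 36*a*l (L(l, a) = (6²*l)*a + l = (36*l)*a + l = 36*a*l + l = l + 36*a*l)
N(Q, T) = 2*√46 (N(Q, T) = √184 = 2*√46)
L(491, 179) + N(-615, -97) = 491*(1 + 36*179) + 2*√46 = 491*(1 + 6444) + 2*√46 = 491*6445 + 2*√46 = 3164495 + 2*√46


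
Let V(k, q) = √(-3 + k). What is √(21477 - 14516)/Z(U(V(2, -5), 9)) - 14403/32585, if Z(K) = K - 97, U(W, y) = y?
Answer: -14403/32585 - √6961/88 ≈ -1.3901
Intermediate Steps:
Z(K) = -97 + K
√(21477 - 14516)/Z(U(V(2, -5), 9)) - 14403/32585 = √(21477 - 14516)/(-97 + 9) - 14403/32585 = √6961/(-88) - 14403*1/32585 = √6961*(-1/88) - 14403/32585 = -√6961/88 - 14403/32585 = -14403/32585 - √6961/88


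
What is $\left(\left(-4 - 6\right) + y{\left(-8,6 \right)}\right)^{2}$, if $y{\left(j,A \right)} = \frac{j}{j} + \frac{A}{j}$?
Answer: $\frac{1521}{16} \approx 95.063$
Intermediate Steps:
$y{\left(j,A \right)} = 1 + \frac{A}{j}$
$\left(\left(-4 - 6\right) + y{\left(-8,6 \right)}\right)^{2} = \left(\left(-4 - 6\right) + \frac{6 - 8}{-8}\right)^{2} = \left(\left(-4 - 6\right) - - \frac{1}{4}\right)^{2} = \left(-10 + \frac{1}{4}\right)^{2} = \left(- \frac{39}{4}\right)^{2} = \frac{1521}{16}$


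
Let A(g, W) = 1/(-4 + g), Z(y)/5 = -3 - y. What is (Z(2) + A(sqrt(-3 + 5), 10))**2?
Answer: 62659/98 + 177*sqrt(2)/49 ≈ 644.49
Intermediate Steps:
Z(y) = -15 - 5*y (Z(y) = 5*(-3 - y) = -15 - 5*y)
(Z(2) + A(sqrt(-3 + 5), 10))**2 = ((-15 - 5*2) + 1/(-4 + sqrt(-3 + 5)))**2 = ((-15 - 10) + 1/(-4 + sqrt(2)))**2 = (-25 + 1/(-4 + sqrt(2)))**2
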